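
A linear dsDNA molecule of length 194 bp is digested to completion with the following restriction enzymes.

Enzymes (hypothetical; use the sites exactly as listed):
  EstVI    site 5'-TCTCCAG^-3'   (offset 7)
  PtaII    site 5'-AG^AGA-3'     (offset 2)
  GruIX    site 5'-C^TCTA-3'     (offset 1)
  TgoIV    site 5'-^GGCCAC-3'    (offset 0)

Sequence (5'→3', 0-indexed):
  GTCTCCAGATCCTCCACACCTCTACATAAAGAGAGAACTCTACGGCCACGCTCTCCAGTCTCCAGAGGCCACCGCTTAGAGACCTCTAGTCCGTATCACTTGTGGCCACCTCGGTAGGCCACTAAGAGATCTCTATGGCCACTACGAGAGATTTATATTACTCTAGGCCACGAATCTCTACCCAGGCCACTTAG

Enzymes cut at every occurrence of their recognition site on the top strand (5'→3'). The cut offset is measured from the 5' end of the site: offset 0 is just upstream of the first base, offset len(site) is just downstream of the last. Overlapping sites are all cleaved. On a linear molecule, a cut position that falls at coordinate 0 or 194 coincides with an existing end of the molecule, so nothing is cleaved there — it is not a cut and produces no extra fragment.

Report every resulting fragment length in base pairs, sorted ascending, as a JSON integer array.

Site scan:
  EstVI TCTCCAG/7: at [1, 51, 58] ⇒ [8, 58, 65]
  PtaII AGAGA/2: at [29, 31, 77, 124, 146] ⇒ [31, 33, 79, 126, 148]
  GruIX CTCTA/1: at [19, 37, 83, 130, 160, 175] ⇒ [20, 38, 84, 131, 161, 176]
  TgoIV GGCCAC/0: at [43, 66, 103, 116, 136, 165, 184] ⇒ [43, 66, 103, 116, 136, 165, 184]

All cut coordinates (distinct, sorted): [8, 20, 31, 33, 38, 43, 58, 65, 66, 79, 84, 103, 116, 126, 131, 136, 148, 161, 165, 176, 184]

Fragment lengths:
  [0,8): 8 bp
  [8,20): 12 bp
  [20,31): 11 bp
  [31,33): 2 bp
  [33,38): 5 bp
  [38,43): 5 bp
  [43,58): 15 bp
  [58,65): 7 bp
  [65,66): 1 bp
  [66,79): 13 bp
  [79,84): 5 bp
  [84,103): 19 bp
  [103,116): 13 bp
  [116,126): 10 bp
  [126,131): 5 bp
  [131,136): 5 bp
  [136,148): 12 bp
  [148,161): 13 bp
  [161,165): 4 bp
  [165,176): 11 bp
  [176,184): 8 bp
  [184,194): 10 bp

[1,2,4,5,5,5,5,5,7,8,8,10,10,11,11,12,12,13,13,13,15,19]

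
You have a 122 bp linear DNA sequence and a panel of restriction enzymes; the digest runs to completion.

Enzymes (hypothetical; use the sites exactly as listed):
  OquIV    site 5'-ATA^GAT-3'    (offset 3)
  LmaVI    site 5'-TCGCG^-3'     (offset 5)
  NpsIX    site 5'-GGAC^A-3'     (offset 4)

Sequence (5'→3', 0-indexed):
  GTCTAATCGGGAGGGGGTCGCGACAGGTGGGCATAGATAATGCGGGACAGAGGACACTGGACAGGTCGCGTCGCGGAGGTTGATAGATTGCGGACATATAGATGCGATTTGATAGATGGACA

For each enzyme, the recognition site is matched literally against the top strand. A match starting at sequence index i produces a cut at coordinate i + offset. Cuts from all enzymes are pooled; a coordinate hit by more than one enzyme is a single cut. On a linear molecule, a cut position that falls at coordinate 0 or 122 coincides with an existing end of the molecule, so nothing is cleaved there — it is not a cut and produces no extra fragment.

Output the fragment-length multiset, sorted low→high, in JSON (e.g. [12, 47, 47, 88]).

Per-enzyme occurrences:
  OquIV ATAGAT/3: at [32, 82, 97, 111] ⇒ [35, 85, 100, 114]
  LmaVI TCGCG/5: at [17, 65, 70] ⇒ [22, 70, 75]
  NpsIX GGACA/4: at [44, 51, 58, 91, 117] ⇒ [48, 55, 62, 95, 121]

All cut coordinates (distinct, sorted): [22, 35, 48, 55, 62, 70, 75, 85, 95, 100, 114, 121]

Fragment lengths:
  [0,22): 22 bp
  [22,35): 13 bp
  [35,48): 13 bp
  [48,55): 7 bp
  [55,62): 7 bp
  [62,70): 8 bp
  [70,75): 5 bp
  [75,85): 10 bp
  [85,95): 10 bp
  [95,100): 5 bp
  [100,114): 14 bp
  [114,121): 7 bp
  [121,122): 1 bp

[1,5,5,7,7,7,8,10,10,13,13,14,22]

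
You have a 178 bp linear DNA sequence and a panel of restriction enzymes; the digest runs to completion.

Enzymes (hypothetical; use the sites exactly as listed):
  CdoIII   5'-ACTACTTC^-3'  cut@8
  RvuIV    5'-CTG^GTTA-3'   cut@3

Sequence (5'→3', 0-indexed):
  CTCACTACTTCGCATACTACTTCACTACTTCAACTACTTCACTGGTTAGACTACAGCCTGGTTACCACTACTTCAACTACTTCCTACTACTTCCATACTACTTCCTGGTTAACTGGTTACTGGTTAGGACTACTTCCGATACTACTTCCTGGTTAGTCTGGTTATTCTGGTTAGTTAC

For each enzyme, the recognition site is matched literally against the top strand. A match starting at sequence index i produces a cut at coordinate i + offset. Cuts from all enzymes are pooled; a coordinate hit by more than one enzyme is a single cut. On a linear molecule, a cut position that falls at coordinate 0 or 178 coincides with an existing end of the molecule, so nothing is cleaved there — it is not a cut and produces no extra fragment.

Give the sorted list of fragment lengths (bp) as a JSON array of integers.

[3,3,4,7,8,8,9,9,9,9,9,10,11,11,12,12,14,14,16]

Per-enzyme occurrences:
  CdoIII ACTACTTC/8: at [3, 15, 23, 32, 66, 75, 85, 96, 128, 140] ⇒ [11, 23, 31, 40, 74, 83, 93, 104, 136, 148]
  RvuIV CTGGTTA/3: at [41, 57, 104, 112, 119, 148, 157, 166] ⇒ [44, 60, 107, 115, 122, 151, 160, 169]

Pooled cuts: [11, 23, 31, 40, 44, 60, 74, 83, 93, 104, 107, 115, 122, 136, 148, 151, 160, 169]

Fragment lengths:
  [0,11): 11 bp
  [11,23): 12 bp
  [23,31): 8 bp
  [31,40): 9 bp
  [40,44): 4 bp
  [44,60): 16 bp
  [60,74): 14 bp
  [74,83): 9 bp
  [83,93): 10 bp
  [93,104): 11 bp
  [104,107): 3 bp
  [107,115): 8 bp
  [115,122): 7 bp
  [122,136): 14 bp
  [136,148): 12 bp
  [148,151): 3 bp
  [151,160): 9 bp
  [160,169): 9 bp
  [169,178): 9 bp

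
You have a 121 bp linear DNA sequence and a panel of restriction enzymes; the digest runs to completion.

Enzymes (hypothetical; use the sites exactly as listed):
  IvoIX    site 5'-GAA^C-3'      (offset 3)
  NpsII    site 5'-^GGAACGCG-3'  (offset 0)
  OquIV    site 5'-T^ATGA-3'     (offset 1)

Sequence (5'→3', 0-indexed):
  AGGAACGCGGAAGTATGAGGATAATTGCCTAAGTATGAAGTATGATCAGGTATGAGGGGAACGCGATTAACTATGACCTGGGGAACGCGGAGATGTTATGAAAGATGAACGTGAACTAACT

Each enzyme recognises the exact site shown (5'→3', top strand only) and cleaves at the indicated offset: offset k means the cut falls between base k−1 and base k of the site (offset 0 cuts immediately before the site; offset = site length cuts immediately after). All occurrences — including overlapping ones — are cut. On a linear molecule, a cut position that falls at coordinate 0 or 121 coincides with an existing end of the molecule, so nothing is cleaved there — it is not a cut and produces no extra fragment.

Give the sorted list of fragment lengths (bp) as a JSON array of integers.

Site scan:
  IvoIX GAAC/3: at [2, 58, 82, 106, 112] ⇒ [5, 61, 85, 109, 115]
  NpsII GGAACGCG/0: at [1, 57, 81] ⇒ [1, 57, 81]
  OquIV TATGA/1: at [13, 33, 40, 50, 71, 96] ⇒ [14, 34, 41, 51, 72, 97]

All cut coordinates (distinct, sorted): [1, 5, 14, 34, 41, 51, 57, 61, 72, 81, 85, 97, 109, 115]

Fragments:
  [0,1): 1 bp
  [1,5): 4 bp
  [5,14): 9 bp
  [14,34): 20 bp
  [34,41): 7 bp
  [41,51): 10 bp
  [51,57): 6 bp
  [57,61): 4 bp
  [61,72): 11 bp
  [72,81): 9 bp
  [81,85): 4 bp
  [85,97): 12 bp
  [97,109): 12 bp
  [109,115): 6 bp
  [115,121): 6 bp

[1,4,4,4,6,6,6,7,9,9,10,11,12,12,20]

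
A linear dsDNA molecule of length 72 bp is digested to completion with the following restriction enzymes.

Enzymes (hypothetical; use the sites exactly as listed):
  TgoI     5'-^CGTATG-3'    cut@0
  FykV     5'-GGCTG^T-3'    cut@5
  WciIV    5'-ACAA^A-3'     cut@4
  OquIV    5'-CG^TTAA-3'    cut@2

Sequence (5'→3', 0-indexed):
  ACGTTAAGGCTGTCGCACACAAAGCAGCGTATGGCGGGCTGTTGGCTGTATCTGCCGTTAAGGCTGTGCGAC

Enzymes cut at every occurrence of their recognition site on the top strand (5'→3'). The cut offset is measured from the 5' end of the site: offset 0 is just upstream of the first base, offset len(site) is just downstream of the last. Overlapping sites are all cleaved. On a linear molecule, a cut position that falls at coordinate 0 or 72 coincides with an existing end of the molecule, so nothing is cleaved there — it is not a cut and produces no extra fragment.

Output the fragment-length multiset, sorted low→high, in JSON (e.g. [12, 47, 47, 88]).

[3,5,6,7,9,9,9,10,14]

Site scan:
  TgoI (CGTATG, off=0): starts [27] → cuts [27]
  FykV (GGCTGT, off=5): starts [7, 36, 43, 61] → cuts [12, 41, 48, 66]
  WciIV (ACAAA, off=4): starts [18] → cuts [22]
  OquIV (CGTTAA, off=2): starts [1, 55] → cuts [3, 57]

Pooled cuts: [3, 12, 22, 27, 41, 48, 57, 66]

Fragments:
  [0,3): 3 bp
  [3,12): 9 bp
  [12,22): 10 bp
  [22,27): 5 bp
  [27,41): 14 bp
  [41,48): 7 bp
  [48,57): 9 bp
  [57,66): 9 bp
  [66,72): 6 bp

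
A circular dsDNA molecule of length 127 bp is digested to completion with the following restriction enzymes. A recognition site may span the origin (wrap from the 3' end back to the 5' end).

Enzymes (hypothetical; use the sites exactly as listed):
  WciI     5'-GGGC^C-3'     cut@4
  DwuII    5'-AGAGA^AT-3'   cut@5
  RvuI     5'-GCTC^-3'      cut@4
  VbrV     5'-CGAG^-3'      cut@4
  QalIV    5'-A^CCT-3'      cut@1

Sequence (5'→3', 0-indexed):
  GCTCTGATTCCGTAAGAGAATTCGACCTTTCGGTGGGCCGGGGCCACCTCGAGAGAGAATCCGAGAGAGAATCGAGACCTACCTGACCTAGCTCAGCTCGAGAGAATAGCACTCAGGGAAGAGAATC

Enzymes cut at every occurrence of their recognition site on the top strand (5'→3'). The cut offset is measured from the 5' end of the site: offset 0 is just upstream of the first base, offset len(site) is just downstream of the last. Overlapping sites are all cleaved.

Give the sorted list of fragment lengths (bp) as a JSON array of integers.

[1,2,3,3,4,5,5,5,5,6,6,6,7,7,7,8,13,15,19]

Scan for sites:
  WciI GGGCC/4: at [34, 40] ⇒ [38, 44]
  DwuII AGAGAAT/5: at [14, 53, 65, 100, 119] ⇒ [19, 58, 70, 105, 124]
  RvuI GCTC/4: at [0, 90, 95] ⇒ [4, 94, 99]
  VbrV CGAG/4: at [49, 61, 72, 98] ⇒ [53, 65, 76, 102]
  QalIV ACCT/1: at [24, 45, 76, 80, 85] ⇒ [25, 46, 77, 81, 86]

Pooled cuts: [4, 19, 25, 38, 44, 46, 53, 58, 65, 70, 76, 77, 81, 86, 94, 99, 102, 105, 124]

Fragment lengths:
  4→19: 15 bp
  19→25: 6 bp
  25→38: 13 bp
  38→44: 6 bp
  44→46: 2 bp
  46→53: 7 bp
  53→58: 5 bp
  58→65: 7 bp
  65→70: 5 bp
  70→76: 6 bp
  76→77: 1 bp
  77→81: 4 bp
  81→86: 5 bp
  86→94: 8 bp
  94→99: 5 bp
  99→102: 3 bp
  102→105: 3 bp
  105→124: 19 bp
  124→4 (wrap): 127-124+4 = 7 bp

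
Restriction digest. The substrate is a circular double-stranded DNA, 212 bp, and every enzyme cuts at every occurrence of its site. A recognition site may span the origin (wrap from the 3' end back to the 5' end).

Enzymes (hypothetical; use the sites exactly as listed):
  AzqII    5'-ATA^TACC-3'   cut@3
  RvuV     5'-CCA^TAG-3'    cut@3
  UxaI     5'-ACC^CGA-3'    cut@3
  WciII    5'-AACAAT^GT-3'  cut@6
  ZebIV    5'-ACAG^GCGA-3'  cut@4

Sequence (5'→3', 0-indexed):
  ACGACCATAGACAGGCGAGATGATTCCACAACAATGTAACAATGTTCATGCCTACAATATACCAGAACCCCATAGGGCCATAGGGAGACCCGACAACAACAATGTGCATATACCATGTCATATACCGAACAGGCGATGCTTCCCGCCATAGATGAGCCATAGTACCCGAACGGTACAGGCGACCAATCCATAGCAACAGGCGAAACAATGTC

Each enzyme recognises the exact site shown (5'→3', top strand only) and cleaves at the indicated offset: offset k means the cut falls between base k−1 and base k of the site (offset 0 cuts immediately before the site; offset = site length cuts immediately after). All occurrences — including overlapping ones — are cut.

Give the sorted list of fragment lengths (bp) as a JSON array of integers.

[7,7,7,8,8,9,10,10,10,10,11,12,12,12,13,13,16,16,21]

Scan for sites:
  AzqII ATATACC/3: at [56, 107, 119] ⇒ [59, 110, 122]
  RvuV CCATAG/3: at [4, 69, 77, 145, 156, 187] ⇒ [7, 72, 80, 148, 159, 190]
  UxaI ACCCGA/3: at [87, 163] ⇒ [90, 166]
  WciII AACAATGT/6: at [29, 37, 97, 203] ⇒ [35, 43, 103, 209]
  ZebIV ACAGGCGA/4: at [10, 128, 174, 195] ⇒ [14, 132, 178, 199]

Pooled cuts: [7, 14, 35, 43, 59, 72, 80, 90, 103, 110, 122, 132, 148, 159, 166, 178, 190, 199, 209]

Fragments:
  7→14: 7 bp
  14→35: 21 bp
  35→43: 8 bp
  43→59: 16 bp
  59→72: 13 bp
  72→80: 8 bp
  80→90: 10 bp
  90→103: 13 bp
  103→110: 7 bp
  110→122: 12 bp
  122→132: 10 bp
  132→148: 16 bp
  148→159: 11 bp
  159→166: 7 bp
  166→178: 12 bp
  178→190: 12 bp
  190→199: 9 bp
  199→209: 10 bp
  209→7 (wrap): 212-209+7 = 10 bp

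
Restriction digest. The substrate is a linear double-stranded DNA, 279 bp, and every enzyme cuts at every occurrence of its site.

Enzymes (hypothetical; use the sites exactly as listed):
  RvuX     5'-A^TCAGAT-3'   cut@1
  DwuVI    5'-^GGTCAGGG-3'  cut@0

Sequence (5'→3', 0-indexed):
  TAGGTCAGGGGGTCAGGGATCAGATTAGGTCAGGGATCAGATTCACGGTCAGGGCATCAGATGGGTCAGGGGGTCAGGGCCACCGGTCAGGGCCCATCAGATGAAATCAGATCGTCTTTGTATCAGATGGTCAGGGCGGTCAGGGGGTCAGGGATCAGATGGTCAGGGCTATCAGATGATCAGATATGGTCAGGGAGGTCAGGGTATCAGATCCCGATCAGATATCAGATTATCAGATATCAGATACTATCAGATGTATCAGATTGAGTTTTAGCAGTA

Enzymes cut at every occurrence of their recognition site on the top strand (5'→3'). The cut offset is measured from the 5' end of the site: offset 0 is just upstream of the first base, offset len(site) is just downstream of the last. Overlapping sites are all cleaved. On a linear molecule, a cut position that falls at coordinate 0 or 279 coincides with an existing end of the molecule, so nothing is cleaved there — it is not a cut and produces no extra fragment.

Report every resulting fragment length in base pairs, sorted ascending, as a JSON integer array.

Per-enzyme occurrences:
  RvuX (ATCAGAT, off=1): starts [18, 35, 55, 95, 105, 121, 153, 170, 178, 205, 216, 223, 231, 238, 248, 257] → cuts [19, 36, 56, 96, 106, 122, 154, 171, 179, 206, 217, 224, 232, 239, 249, 258]
  DwuVI (GGTCAGGG, off=0): starts [2, 10, 27, 46, 63, 71, 84, 128, 137, 145, 160, 187, 196] → cuts [2, 10, 27, 46, 63, 71, 84, 128, 137, 145, 160, 187, 196]

All cut coordinates (distinct, sorted): [2, 10, 19, 27, 36, 46, 56, 63, 71, 84, 96, 106, 122, 128, 137, 145, 154, 160, 171, 179, 187, 196, 206, 217, 224, 232, 239, 249, 258]

Fragment lengths:
  [0,2): 2 bp
  [2,10): 8 bp
  [10,19): 9 bp
  [19,27): 8 bp
  [27,36): 9 bp
  [36,46): 10 bp
  [46,56): 10 bp
  [56,63): 7 bp
  [63,71): 8 bp
  [71,84): 13 bp
  [84,96): 12 bp
  [96,106): 10 bp
  [106,122): 16 bp
  [122,128): 6 bp
  [128,137): 9 bp
  [137,145): 8 bp
  [145,154): 9 bp
  [154,160): 6 bp
  [160,171): 11 bp
  [171,179): 8 bp
  [179,187): 8 bp
  [187,196): 9 bp
  [196,206): 10 bp
  [206,217): 11 bp
  [217,224): 7 bp
  [224,232): 8 bp
  [232,239): 7 bp
  [239,249): 10 bp
  [249,258): 9 bp
  [258,279): 21 bp

[2,6,6,7,7,7,8,8,8,8,8,8,8,9,9,9,9,9,9,10,10,10,10,10,11,11,12,13,16,21]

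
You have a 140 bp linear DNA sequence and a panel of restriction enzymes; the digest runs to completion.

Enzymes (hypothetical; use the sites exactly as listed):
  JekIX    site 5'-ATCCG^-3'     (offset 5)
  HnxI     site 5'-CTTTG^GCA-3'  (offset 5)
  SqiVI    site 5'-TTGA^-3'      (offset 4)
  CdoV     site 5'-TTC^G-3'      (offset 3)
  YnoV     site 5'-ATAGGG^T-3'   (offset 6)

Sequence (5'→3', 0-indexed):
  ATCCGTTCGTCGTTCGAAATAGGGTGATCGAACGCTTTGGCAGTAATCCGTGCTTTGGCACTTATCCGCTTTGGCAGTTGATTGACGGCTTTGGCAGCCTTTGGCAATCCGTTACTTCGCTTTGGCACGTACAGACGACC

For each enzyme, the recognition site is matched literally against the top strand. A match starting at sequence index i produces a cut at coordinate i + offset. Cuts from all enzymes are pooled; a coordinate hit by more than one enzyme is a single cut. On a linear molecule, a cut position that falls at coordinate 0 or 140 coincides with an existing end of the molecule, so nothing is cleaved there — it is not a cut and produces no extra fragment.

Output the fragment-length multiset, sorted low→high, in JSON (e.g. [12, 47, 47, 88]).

[3,4,5,5,6,7,7,7,8,8,8,9,10,11,11,15,16]

Scan for sites:
  JekIX ATCCG/5: at [0, 45, 63, 106] ⇒ [5, 50, 68, 111]
  HnxI CTTTGGCA/5: at [34, 52, 68, 88, 98, 119] ⇒ [39, 57, 73, 93, 103, 124]
  SqiVI TTGA/4: at [77, 81] ⇒ [81, 85]
  CdoV TTCG/3: at [5, 12, 115] ⇒ [8, 15, 118]
  YnoV ATAGGGT/6: at [18] ⇒ [24]

Pooled cuts: [5, 8, 15, 24, 39, 50, 57, 68, 73, 81, 85, 93, 103, 111, 118, 124]

Fragment lengths:
  [0,5): 5 bp
  [5,8): 3 bp
  [8,15): 7 bp
  [15,24): 9 bp
  [24,39): 15 bp
  [39,50): 11 bp
  [50,57): 7 bp
  [57,68): 11 bp
  [68,73): 5 bp
  [73,81): 8 bp
  [81,85): 4 bp
  [85,93): 8 bp
  [93,103): 10 bp
  [103,111): 8 bp
  [111,118): 7 bp
  [118,124): 6 bp
  [124,140): 16 bp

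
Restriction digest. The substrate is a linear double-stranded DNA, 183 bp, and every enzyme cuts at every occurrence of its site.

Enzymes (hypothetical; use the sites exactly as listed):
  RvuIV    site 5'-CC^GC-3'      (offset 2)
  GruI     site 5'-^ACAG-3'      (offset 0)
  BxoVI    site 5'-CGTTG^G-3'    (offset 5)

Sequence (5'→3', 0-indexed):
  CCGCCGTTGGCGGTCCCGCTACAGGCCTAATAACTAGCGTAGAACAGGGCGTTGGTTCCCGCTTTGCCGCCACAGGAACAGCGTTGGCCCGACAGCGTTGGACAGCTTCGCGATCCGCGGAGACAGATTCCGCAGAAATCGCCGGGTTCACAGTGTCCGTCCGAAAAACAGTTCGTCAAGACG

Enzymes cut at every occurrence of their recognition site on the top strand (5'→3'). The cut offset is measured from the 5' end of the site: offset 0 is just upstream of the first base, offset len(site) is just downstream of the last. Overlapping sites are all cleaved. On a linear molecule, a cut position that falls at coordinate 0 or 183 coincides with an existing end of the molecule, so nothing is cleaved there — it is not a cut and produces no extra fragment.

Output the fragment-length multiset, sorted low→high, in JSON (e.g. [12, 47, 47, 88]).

[1,2,3,3,5,6,6,6,7,8,8,9,9,9,11,15,16,18,18,23]

Scan for sites:
  RvuIV CCGC/2: at [0, 15, 58, 66, 114, 129] ⇒ [2, 17, 60, 68, 116, 131]
  GruI ACAG/0: at [20, 43, 71, 77, 91, 101, 122, 149, 167] ⇒ [20, 43, 71, 77, 91, 101, 122, 149, 167]
  BxoVI CGTTGG/5: at [4, 49, 81, 95] ⇒ [9, 54, 86, 100]

Pooled cuts: [2, 9, 17, 20, 43, 54, 60, 68, 71, 77, 86, 91, 100, 101, 116, 122, 131, 149, 167]

Fragments:
  [0,2): 2 bp
  [2,9): 7 bp
  [9,17): 8 bp
  [17,20): 3 bp
  [20,43): 23 bp
  [43,54): 11 bp
  [54,60): 6 bp
  [60,68): 8 bp
  [68,71): 3 bp
  [71,77): 6 bp
  [77,86): 9 bp
  [86,91): 5 bp
  [91,100): 9 bp
  [100,101): 1 bp
  [101,116): 15 bp
  [116,122): 6 bp
  [122,131): 9 bp
  [131,149): 18 bp
  [149,167): 18 bp
  [167,183): 16 bp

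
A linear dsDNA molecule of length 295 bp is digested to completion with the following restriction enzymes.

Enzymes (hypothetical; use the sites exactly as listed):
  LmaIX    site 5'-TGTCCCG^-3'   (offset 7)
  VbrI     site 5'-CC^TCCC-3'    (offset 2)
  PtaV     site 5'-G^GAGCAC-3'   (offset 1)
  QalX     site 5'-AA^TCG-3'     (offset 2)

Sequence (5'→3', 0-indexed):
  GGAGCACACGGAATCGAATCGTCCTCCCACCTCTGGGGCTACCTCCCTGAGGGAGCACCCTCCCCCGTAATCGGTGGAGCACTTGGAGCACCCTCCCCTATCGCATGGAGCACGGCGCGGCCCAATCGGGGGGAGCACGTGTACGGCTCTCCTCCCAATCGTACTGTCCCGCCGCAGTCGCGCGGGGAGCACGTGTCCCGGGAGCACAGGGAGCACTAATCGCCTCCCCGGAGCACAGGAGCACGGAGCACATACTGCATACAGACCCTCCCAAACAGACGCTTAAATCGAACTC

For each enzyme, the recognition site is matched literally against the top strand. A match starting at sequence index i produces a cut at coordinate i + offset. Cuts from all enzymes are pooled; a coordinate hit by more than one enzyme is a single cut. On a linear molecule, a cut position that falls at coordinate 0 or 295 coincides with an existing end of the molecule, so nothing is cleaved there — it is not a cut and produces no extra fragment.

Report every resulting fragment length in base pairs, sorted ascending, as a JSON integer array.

[1,1,5,5,6,6,6,6,7,7,8,8,8,8,9,9,9,9,10,12,13,14,14,15,18,19,19,20,23]

Scan for sites:
  LmaIX TGTCCCG/7: at [164, 193] ⇒ [171, 200]
  VbrI CCTCCC/2: at [22, 41, 58, 91, 150, 222, 266] ⇒ [24, 43, 60, 93, 152, 224, 268]
  PtaV GGAGCAC/1: at [0, 51, 75, 84, 106, 131, 185, 200, 209, 229, 237, 244] ⇒ [1, 52, 76, 85, 107, 132, 186, 201, 210, 230, 238, 245]
  QalX AATCG/2: at [11, 16, 68, 123, 156, 217, 285] ⇒ [13, 18, 70, 125, 158, 219, 287]

All cut coordinates (distinct, sorted): [1, 13, 18, 24, 43, 52, 60, 70, 76, 85, 93, 107, 125, 132, 152, 158, 171, 186, 200, 201, 210, 219, 224, 230, 238, 245, 268, 287]

Fragments:
  [0,1): 1 bp
  [1,13): 12 bp
  [13,18): 5 bp
  [18,24): 6 bp
  [24,43): 19 bp
  [43,52): 9 bp
  [52,60): 8 bp
  [60,70): 10 bp
  [70,76): 6 bp
  [76,85): 9 bp
  [85,93): 8 bp
  [93,107): 14 bp
  [107,125): 18 bp
  [125,132): 7 bp
  [132,152): 20 bp
  [152,158): 6 bp
  [158,171): 13 bp
  [171,186): 15 bp
  [186,200): 14 bp
  [200,201): 1 bp
  [201,210): 9 bp
  [210,219): 9 bp
  [219,224): 5 bp
  [224,230): 6 bp
  [230,238): 8 bp
  [238,245): 7 bp
  [245,268): 23 bp
  [268,287): 19 bp
  [287,295): 8 bp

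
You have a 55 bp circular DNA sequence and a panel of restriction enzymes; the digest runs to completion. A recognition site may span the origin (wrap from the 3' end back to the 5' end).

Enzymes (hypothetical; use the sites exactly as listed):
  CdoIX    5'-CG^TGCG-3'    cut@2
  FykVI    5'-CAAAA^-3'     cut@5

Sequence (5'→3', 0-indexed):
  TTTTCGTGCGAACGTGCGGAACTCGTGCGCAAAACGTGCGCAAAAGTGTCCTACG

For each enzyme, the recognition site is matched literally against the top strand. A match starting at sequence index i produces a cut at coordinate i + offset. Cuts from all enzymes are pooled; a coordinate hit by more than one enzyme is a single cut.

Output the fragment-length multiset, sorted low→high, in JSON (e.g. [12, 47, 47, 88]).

[2,8,9,9,11,16]

Per-enzyme occurrences:
  CdoIX CGTGCG/2: at [4, 12, 23, 34] ⇒ [6, 14, 25, 36]
  FykVI CAAAA/5: at [29, 40] ⇒ [34, 45]

Pooled cuts: [6, 14, 25, 34, 36, 45]

Fragments:
  6→14: 8 bp
  14→25: 11 bp
  25→34: 9 bp
  34→36: 2 bp
  36→45: 9 bp
  45→6 (wrap): 55-45+6 = 16 bp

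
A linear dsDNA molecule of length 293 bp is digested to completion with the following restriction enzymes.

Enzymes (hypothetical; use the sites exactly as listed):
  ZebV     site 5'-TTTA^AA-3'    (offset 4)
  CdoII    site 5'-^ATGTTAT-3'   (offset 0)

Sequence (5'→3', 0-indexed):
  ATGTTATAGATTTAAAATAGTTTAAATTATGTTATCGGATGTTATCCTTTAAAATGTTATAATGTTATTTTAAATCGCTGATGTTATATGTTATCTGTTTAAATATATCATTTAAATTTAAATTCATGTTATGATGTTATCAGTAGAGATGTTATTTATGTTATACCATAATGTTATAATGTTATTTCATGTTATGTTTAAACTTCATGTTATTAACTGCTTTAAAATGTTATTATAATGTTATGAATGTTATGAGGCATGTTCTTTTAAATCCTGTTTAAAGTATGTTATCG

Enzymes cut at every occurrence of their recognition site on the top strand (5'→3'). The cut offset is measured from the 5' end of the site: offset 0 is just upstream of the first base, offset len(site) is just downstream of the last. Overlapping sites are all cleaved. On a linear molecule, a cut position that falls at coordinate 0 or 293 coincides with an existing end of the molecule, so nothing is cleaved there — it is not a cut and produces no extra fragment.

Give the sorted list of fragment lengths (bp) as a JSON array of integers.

[2,2,4,4,5,6,6,7,8,8,8,8,9,9,9,10,10,10,11,11,11,12,13,13,13,14,14,15,18,23]

Scan for sites:
  ZebV TTTAAA/4: at [10, 20, 47, 68, 97, 110, 116, 196, 220, 265, 276] ⇒ [14, 24, 51, 72, 101, 114, 120, 200, 224, 269, 280]
  CdoII ATGTTAT/0: at [0, 28, 38, 53, 61, 80, 87, 125, 133, 148, 157, 170, 178, 188, 206, 226, 237, 246, 284] ⇒ [28, 38, 53, 61, 80, 87, 125, 133, 148, 157, 170, 178, 188, 206, 226, 237, 246, 284] (position 0 is a terminus of the linear molecule — no cut)

Pooled cuts: [14, 24, 28, 38, 51, 53, 61, 72, 80, 87, 101, 114, 120, 125, 133, 148, 157, 170, 178, 188, 200, 206, 224, 226, 237, 246, 269, 280, 284]

Fragments:
  [0,14): 14 bp
  [14,24): 10 bp
  [24,28): 4 bp
  [28,38): 10 bp
  [38,51): 13 bp
  [51,53): 2 bp
  [53,61): 8 bp
  [61,72): 11 bp
  [72,80): 8 bp
  [80,87): 7 bp
  [87,101): 14 bp
  [101,114): 13 bp
  [114,120): 6 bp
  [120,125): 5 bp
  [125,133): 8 bp
  [133,148): 15 bp
  [148,157): 9 bp
  [157,170): 13 bp
  [170,178): 8 bp
  [178,188): 10 bp
  [188,200): 12 bp
  [200,206): 6 bp
  [206,224): 18 bp
  [224,226): 2 bp
  [226,237): 11 bp
  [237,246): 9 bp
  [246,269): 23 bp
  [269,280): 11 bp
  [280,284): 4 bp
  [284,293): 9 bp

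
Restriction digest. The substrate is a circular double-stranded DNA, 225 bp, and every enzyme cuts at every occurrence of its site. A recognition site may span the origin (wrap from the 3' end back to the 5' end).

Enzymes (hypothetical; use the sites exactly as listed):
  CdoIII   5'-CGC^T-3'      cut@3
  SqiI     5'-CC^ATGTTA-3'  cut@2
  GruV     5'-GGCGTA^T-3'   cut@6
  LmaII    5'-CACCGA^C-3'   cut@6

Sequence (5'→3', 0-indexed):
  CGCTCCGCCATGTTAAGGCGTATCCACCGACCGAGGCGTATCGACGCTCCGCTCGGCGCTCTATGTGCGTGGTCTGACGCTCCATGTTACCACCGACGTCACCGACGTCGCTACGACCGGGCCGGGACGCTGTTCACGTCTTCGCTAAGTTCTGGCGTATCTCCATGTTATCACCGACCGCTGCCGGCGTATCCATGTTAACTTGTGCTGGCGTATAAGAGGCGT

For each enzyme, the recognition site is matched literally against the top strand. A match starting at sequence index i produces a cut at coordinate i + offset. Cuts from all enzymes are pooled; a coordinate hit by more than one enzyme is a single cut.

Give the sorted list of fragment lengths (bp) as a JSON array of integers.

[3,3,4,5,5,6,6,7,7,8,9,10,10,13,13,13,13,14,15,19,21,21]

Site scan:
  CdoIII (CGCT, off=3): starts [0, 44, 49, 56, 77, 108, 127, 142, 178] → cuts [3, 47, 52, 59, 80, 111, 130, 145, 181]
  SqiI (CCATGTTA, off=2): starts [7, 81, 162, 192] → cuts [9, 83, 164, 194]
  GruV (GGCGTAT, off=6): starts [16, 34, 153, 185, 209] → cuts [22, 40, 159, 191, 215]
  LmaII (CACCGAC, off=6): starts [24, 90, 99, 171] → cuts [30, 96, 105, 177]

Pooled cuts: [3, 9, 22, 30, 40, 47, 52, 59, 80, 83, 96, 105, 111, 130, 145, 159, 164, 177, 181, 191, 194, 215]

Fragment lengths:
  3→9: 6 bp
  9→22: 13 bp
  22→30: 8 bp
  30→40: 10 bp
  40→47: 7 bp
  47→52: 5 bp
  52→59: 7 bp
  59→80: 21 bp
  80→83: 3 bp
  83→96: 13 bp
  96→105: 9 bp
  105→111: 6 bp
  111→130: 19 bp
  130→145: 15 bp
  145→159: 14 bp
  159→164: 5 bp
  164→177: 13 bp
  177→181: 4 bp
  181→191: 10 bp
  191→194: 3 bp
  194→215: 21 bp
  215→3 (wrap): 225-215+3 = 13 bp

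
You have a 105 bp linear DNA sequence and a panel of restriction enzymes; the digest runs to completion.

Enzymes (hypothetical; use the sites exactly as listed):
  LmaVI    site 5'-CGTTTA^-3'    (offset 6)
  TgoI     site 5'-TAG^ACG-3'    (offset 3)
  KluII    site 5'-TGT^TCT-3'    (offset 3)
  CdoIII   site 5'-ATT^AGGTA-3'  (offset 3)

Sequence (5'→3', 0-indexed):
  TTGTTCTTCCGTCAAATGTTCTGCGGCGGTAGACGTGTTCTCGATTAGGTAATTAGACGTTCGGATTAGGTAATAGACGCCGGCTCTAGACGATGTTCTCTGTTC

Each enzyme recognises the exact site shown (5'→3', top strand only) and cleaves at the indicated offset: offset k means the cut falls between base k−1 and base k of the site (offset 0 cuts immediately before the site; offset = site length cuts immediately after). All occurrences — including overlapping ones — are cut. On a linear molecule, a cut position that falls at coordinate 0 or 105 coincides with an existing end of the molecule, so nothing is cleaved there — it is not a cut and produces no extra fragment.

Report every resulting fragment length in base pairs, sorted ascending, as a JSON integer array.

[4,6,7,8,9,9,10,11,13,13,15]

Site scan:
  LmaVI (CGTTTA, off=6): no sites
  TgoI (TAGACG, off=3): starts [29, 53, 73, 86] → cuts [32, 56, 76, 89]
  KluII (TGTTCT, off=3): starts [1, 16, 35, 93] → cuts [4, 19, 38, 96]
  CdoIII (ATTAGGTA, off=3): starts [43, 64] → cuts [46, 67]

All cut coordinates (distinct, sorted): [4, 19, 32, 38, 46, 56, 67, 76, 89, 96]

Fragment lengths:
  [0,4): 4 bp
  [4,19): 15 bp
  [19,32): 13 bp
  [32,38): 6 bp
  [38,46): 8 bp
  [46,56): 10 bp
  [56,67): 11 bp
  [67,76): 9 bp
  [76,89): 13 bp
  [89,96): 7 bp
  [96,105): 9 bp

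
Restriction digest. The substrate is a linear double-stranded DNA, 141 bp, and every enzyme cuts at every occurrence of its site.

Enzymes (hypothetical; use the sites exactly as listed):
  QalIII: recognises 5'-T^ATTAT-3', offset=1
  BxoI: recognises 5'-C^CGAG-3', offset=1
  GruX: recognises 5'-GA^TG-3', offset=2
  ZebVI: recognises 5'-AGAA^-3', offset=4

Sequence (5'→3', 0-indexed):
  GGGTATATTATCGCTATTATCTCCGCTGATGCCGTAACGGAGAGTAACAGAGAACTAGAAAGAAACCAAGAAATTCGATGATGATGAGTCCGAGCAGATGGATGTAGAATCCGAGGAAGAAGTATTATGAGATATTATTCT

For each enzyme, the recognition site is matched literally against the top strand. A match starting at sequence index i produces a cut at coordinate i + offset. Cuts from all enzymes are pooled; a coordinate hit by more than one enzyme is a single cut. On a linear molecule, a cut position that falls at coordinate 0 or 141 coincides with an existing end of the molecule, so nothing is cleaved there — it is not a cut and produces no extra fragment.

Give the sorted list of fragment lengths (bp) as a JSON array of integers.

[2,2,3,3,4,4,6,6,6,6,7,8,8,8,9,10,10,14,25]

Per-enzyme occurrences:
  QalIII (TATTAT, off=1): starts [5, 14, 122, 132] → cuts [6, 15, 123, 133]
  BxoI (CCGAG, off=1): starts [89, 110] → cuts [90, 111]
  GruX (GATG, off=2): starts [27, 76, 79, 82, 96, 100] → cuts [29, 78, 81, 84, 98, 102]
  ZebVI (AGAA, off=4): starts [50, 56, 60, 68, 105, 117] → cuts [54, 60, 64, 72, 109, 121]

All cut coordinates (distinct, sorted): [6, 15, 29, 54, 60, 64, 72, 78, 81, 84, 90, 98, 102, 109, 111, 121, 123, 133]

Fragment lengths:
  [0,6): 6 bp
  [6,15): 9 bp
  [15,29): 14 bp
  [29,54): 25 bp
  [54,60): 6 bp
  [60,64): 4 bp
  [64,72): 8 bp
  [72,78): 6 bp
  [78,81): 3 bp
  [81,84): 3 bp
  [84,90): 6 bp
  [90,98): 8 bp
  [98,102): 4 bp
  [102,109): 7 bp
  [109,111): 2 bp
  [111,121): 10 bp
  [121,123): 2 bp
  [123,133): 10 bp
  [133,141): 8 bp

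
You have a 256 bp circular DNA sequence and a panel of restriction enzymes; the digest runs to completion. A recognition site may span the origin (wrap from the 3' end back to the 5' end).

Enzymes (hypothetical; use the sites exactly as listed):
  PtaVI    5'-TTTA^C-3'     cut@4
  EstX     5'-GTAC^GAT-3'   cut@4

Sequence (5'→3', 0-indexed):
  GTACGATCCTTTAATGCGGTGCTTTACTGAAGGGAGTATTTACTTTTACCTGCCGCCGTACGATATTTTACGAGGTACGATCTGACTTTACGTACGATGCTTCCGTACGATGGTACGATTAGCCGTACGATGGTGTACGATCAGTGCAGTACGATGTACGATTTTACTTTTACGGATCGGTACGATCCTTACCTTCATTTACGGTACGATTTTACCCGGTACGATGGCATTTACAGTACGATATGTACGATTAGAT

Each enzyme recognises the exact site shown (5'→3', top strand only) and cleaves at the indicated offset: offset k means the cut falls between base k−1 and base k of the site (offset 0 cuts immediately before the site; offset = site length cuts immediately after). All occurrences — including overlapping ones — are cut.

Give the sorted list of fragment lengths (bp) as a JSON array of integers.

[5,6,6,6,6,7,7,7,8,8,8,9,9,10,11,11,12,12,12,13,13,14,16,18,22]

Scan for sites:
  PtaVI (TTTAC, off=4): starts [22, 38, 44, 66, 86, 162, 168, 197, 210, 229] → cuts [26, 42, 48, 70, 90, 166, 172, 201, 214, 233]
  EstX (GTACGAT, off=4): starts [0, 57, 74, 91, 104, 112, 124, 134, 148, 155, 179, 203, 218, 235, 244] → cuts [4, 61, 78, 95, 108, 116, 128, 138, 152, 159, 183, 207, 222, 239, 248]

All cut coordinates (distinct, sorted): [4, 26, 42, 48, 61, 70, 78, 90, 95, 108, 116, 128, 138, 152, 159, 166, 172, 183, 201, 207, 214, 222, 233, 239, 248]

Fragment lengths:
  4→26: 22 bp
  26→42: 16 bp
  42→48: 6 bp
  48→61: 13 bp
  61→70: 9 bp
  70→78: 8 bp
  78→90: 12 bp
  90→95: 5 bp
  95→108: 13 bp
  108→116: 8 bp
  116→128: 12 bp
  128→138: 10 bp
  138→152: 14 bp
  152→159: 7 bp
  159→166: 7 bp
  166→172: 6 bp
  172→183: 11 bp
  183→201: 18 bp
  201→207: 6 bp
  207→214: 7 bp
  214→222: 8 bp
  222→233: 11 bp
  233→239: 6 bp
  239→248: 9 bp
  248→4 (wrap): 256-248+4 = 12 bp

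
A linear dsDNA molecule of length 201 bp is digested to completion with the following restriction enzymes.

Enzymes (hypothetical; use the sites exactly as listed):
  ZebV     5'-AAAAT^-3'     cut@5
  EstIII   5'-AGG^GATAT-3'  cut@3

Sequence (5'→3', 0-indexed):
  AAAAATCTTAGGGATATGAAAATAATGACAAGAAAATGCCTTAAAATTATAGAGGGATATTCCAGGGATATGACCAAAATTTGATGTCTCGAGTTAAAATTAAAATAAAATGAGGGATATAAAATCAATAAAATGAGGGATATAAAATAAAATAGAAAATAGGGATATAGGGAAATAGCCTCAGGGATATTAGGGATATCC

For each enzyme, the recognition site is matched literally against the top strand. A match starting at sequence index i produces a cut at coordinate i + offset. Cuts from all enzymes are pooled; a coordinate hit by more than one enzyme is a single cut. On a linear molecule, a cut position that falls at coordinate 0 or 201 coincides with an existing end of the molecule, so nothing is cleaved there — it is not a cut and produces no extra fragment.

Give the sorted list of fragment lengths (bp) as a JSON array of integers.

[3,4,4,5,5,6,6,6,7,7,8,9,9,10,10,10,11,11,14,14,20,22]

Per-enzyme occurrences:
  ZebV AAAAT/5: at [1, 18, 32, 42, 75, 95, 101, 106, 120, 129, 143, 148, 155] ⇒ [6, 23, 37, 47, 80, 100, 106, 111, 125, 134, 148, 153, 160]
  EstIII AGGGATAT/3: at [9, 52, 63, 112, 135, 160, 182, 191] ⇒ [12, 55, 66, 115, 138, 163, 185, 194]

All cut coordinates (distinct, sorted): [6, 12, 23, 37, 47, 55, 66, 80, 100, 106, 111, 115, 125, 134, 138, 148, 153, 160, 163, 185, 194]

Fragments:
  [0,6): 6 bp
  [6,12): 6 bp
  [12,23): 11 bp
  [23,37): 14 bp
  [37,47): 10 bp
  [47,55): 8 bp
  [55,66): 11 bp
  [66,80): 14 bp
  [80,100): 20 bp
  [100,106): 6 bp
  [106,111): 5 bp
  [111,115): 4 bp
  [115,125): 10 bp
  [125,134): 9 bp
  [134,138): 4 bp
  [138,148): 10 bp
  [148,153): 5 bp
  [153,160): 7 bp
  [160,163): 3 bp
  [163,185): 22 bp
  [185,194): 9 bp
  [194,201): 7 bp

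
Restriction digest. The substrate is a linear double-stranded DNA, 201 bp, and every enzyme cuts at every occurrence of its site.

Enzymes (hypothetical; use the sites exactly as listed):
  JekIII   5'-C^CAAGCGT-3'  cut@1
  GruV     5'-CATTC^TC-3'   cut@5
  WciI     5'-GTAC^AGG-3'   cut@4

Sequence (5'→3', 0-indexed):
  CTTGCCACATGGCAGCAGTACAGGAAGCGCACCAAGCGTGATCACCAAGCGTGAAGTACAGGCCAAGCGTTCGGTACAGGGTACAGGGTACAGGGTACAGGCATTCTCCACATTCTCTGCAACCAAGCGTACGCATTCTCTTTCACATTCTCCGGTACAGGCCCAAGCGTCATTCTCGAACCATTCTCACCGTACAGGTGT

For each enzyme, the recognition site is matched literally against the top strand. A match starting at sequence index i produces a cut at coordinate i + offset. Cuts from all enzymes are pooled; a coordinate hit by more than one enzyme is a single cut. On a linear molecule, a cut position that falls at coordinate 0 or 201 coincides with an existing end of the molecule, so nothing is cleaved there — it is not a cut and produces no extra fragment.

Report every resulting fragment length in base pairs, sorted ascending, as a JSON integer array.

Scan for sites:
  JekIII CCAAGCGT/1: at [31, 44, 62, 122, 162] ⇒ [32, 45, 63, 123, 163]
  GruV CATTCTC/5: at [101, 110, 133, 145, 170, 181] ⇒ [106, 115, 138, 150, 175, 186]
  WciI GTACAGG/4: at [17, 55, 73, 80, 87, 94, 154, 191] ⇒ [21, 59, 77, 84, 91, 98, 158, 195]

All cut coordinates (distinct, sorted): [21, 32, 45, 59, 63, 77, 84, 91, 98, 106, 115, 123, 138, 150, 158, 163, 175, 186, 195]

Fragments:
  [0,21): 21 bp
  [21,32): 11 bp
  [32,45): 13 bp
  [45,59): 14 bp
  [59,63): 4 bp
  [63,77): 14 bp
  [77,84): 7 bp
  [84,91): 7 bp
  [91,98): 7 bp
  [98,106): 8 bp
  [106,115): 9 bp
  [115,123): 8 bp
  [123,138): 15 bp
  [138,150): 12 bp
  [150,158): 8 bp
  [158,163): 5 bp
  [163,175): 12 bp
  [175,186): 11 bp
  [186,195): 9 bp
  [195,201): 6 bp

[4,5,6,7,7,7,8,8,8,9,9,11,11,12,12,13,14,14,15,21]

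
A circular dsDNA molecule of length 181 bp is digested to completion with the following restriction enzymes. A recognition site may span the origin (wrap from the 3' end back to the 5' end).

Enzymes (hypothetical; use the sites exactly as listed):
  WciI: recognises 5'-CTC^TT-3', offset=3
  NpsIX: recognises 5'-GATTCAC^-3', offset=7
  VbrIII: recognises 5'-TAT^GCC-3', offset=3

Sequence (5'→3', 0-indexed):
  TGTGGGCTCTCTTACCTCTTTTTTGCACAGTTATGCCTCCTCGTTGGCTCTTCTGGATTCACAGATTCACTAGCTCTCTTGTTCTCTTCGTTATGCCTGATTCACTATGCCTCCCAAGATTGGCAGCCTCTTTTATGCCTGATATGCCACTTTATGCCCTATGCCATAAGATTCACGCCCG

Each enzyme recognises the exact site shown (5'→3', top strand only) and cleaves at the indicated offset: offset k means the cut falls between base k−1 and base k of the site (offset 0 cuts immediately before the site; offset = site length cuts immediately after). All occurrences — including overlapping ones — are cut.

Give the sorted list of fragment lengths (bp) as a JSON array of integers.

[3,6,7,7,8,8,8,8,9,10,11,12,14,16,16,16,22]

Per-enzyme occurrences:
  WciI (CTCTT, off=3): starts [8, 15, 47, 75, 83, 127] → cuts [11, 18, 50, 78, 86, 130]
  NpsIX (GATTCAC, off=7): starts [55, 63, 98, 169] → cuts [62, 70, 105, 176]
  VbrIII (TATGCC, off=3): starts [31, 91, 105, 133, 142, 152, 159] → cuts [34, 94, 108, 136, 145, 155, 162]

All cut coordinates (distinct, sorted): [11, 18, 34, 50, 62, 70, 78, 86, 94, 105, 108, 130, 136, 145, 155, 162, 176]

Fragments:
  11→18: 7 bp
  18→34: 16 bp
  34→50: 16 bp
  50→62: 12 bp
  62→70: 8 bp
  70→78: 8 bp
  78→86: 8 bp
  86→94: 8 bp
  94→105: 11 bp
  105→108: 3 bp
  108→130: 22 bp
  130→136: 6 bp
  136→145: 9 bp
  145→155: 10 bp
  155→162: 7 bp
  162→176: 14 bp
  176→11 (wrap): 181-176+11 = 16 bp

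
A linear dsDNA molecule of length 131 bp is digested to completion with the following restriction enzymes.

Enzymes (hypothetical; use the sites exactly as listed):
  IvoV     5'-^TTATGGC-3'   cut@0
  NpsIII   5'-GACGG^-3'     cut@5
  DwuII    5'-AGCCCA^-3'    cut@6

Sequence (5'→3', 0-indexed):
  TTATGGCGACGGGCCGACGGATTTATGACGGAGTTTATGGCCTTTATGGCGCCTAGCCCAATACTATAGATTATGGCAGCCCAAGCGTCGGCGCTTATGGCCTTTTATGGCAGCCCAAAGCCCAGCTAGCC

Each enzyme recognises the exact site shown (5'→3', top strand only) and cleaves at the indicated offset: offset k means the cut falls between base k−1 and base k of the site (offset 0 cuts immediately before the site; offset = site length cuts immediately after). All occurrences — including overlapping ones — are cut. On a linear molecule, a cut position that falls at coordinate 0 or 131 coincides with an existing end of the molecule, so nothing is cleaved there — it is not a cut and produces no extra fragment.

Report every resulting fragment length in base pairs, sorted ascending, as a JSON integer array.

Per-enzyme occurrences:
  IvoV TTATGGC/0: at [0, 34, 43, 70, 94, 104] ⇒ [34, 43, 70, 94, 104] (position 0 is a terminus of the linear molecule — no cut)
  NpsIII GACGG/5: at [7, 15, 26] ⇒ [12, 20, 31]
  DwuII AGCCCA/6: at [54, 77, 111, 118] ⇒ [60, 83, 117, 124]

Pooled cuts: [12, 20, 31, 34, 43, 60, 70, 83, 94, 104, 117, 124]

Fragments:
  [0,12): 12 bp
  [12,20): 8 bp
  [20,31): 11 bp
  [31,34): 3 bp
  [34,43): 9 bp
  [43,60): 17 bp
  [60,70): 10 bp
  [70,83): 13 bp
  [83,94): 11 bp
  [94,104): 10 bp
  [104,117): 13 bp
  [117,124): 7 bp
  [124,131): 7 bp

[3,7,7,8,9,10,10,11,11,12,13,13,17]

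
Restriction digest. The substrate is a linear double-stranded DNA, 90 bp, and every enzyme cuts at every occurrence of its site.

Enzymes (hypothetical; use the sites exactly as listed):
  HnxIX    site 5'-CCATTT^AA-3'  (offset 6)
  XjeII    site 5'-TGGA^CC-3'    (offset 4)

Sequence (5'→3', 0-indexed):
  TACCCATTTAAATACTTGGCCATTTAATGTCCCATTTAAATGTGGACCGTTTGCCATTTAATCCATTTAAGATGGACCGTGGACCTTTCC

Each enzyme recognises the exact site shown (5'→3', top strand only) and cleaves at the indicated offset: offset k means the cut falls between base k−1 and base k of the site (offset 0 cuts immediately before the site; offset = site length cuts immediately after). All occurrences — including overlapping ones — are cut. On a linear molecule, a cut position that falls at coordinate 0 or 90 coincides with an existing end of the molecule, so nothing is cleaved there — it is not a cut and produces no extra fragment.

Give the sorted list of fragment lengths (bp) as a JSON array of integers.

[7,7,8,9,9,9,12,13,16]

Scan for sites:
  HnxIX CCATTTAA/6: at [3, 19, 31, 53, 62] ⇒ [9, 25, 37, 59, 68]
  XjeII TGGACC/4: at [42, 72, 79] ⇒ [46, 76, 83]

All cut coordinates (distinct, sorted): [9, 25, 37, 46, 59, 68, 76, 83]

Fragment lengths:
  [0,9): 9 bp
  [9,25): 16 bp
  [25,37): 12 bp
  [37,46): 9 bp
  [46,59): 13 bp
  [59,68): 9 bp
  [68,76): 8 bp
  [76,83): 7 bp
  [83,90): 7 bp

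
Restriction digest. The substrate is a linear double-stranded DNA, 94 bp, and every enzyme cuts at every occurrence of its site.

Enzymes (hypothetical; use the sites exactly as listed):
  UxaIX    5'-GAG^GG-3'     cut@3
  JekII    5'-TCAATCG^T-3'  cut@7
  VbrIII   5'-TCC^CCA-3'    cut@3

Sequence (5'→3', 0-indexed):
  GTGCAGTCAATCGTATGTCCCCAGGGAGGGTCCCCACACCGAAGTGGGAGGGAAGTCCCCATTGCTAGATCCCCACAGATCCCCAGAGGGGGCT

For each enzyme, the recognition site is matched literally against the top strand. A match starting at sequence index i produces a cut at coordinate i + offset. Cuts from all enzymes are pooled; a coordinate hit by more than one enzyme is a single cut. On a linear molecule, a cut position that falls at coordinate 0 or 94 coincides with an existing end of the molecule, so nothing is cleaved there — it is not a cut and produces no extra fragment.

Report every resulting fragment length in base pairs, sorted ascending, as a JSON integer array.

Scan for sites:
  UxaIX GAGGG/3: at [25, 47, 85] ⇒ [28, 50, 88]
  JekII TCAATCGT/7: at [6] ⇒ [13]
  VbrIII TCCCCA/3: at [17, 30, 55, 69, 79] ⇒ [20, 33, 58, 72, 82]

Pooled cuts: [13, 20, 28, 33, 50, 58, 72, 82, 88]

Fragment lengths:
  [0,13): 13 bp
  [13,20): 7 bp
  [20,28): 8 bp
  [28,33): 5 bp
  [33,50): 17 bp
  [50,58): 8 bp
  [58,72): 14 bp
  [72,82): 10 bp
  [82,88): 6 bp
  [88,94): 6 bp

[5,6,6,7,8,8,10,13,14,17]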